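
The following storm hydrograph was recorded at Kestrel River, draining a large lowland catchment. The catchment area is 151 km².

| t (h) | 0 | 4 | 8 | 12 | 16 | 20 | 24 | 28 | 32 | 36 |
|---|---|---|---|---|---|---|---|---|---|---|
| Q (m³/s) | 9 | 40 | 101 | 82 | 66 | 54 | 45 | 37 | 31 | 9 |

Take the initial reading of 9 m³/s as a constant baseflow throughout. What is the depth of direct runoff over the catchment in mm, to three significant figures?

d ≈ 36.6 mm

Direct runoff: 0.0, 31.0, 92.0, 73.0, 57.0, 45.0, 36.0, 28.0, 22.0, 0.0 m³/s; ΣQ_DR = 384.0 m³/s.
V = ΣQ_DR · Δt = 384.0 × 14400 s = 5.530 × 10^6 m³.
Over A = 151 km², depth = V / A = 36.6 mm.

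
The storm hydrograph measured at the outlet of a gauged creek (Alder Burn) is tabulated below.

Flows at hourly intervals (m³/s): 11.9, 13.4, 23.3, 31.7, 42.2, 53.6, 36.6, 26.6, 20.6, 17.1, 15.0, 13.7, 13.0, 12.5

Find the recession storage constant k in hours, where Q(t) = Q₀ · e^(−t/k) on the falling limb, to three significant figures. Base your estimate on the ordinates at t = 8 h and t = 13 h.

k ≈ 10.0 h

On the falling limb, Q drops from 20.6 to 12.5 m³/s between t = 8 h and t = 13 h (Δt = 5 h).
k = −Δt / ln(Q₂/Q₁) = −5 / ln(12.5/20.6) = 10.0 h.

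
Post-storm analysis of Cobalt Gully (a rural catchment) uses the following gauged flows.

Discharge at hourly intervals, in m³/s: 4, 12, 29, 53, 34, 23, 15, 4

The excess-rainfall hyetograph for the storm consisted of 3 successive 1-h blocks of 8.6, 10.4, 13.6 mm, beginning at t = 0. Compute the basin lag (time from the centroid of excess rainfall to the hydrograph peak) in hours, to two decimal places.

Centroid of excess rainfall: t_c = Σ P_i·t̄_i / ΣP_i = 1.6534 h (block centres at 0.5, 1.5, 2.5 h).
Hydrograph peak occurs at t = 3 h, so basin lag t_L = 3 − 1.6534 = 1.35 h.

t_L ≈ 1.35 h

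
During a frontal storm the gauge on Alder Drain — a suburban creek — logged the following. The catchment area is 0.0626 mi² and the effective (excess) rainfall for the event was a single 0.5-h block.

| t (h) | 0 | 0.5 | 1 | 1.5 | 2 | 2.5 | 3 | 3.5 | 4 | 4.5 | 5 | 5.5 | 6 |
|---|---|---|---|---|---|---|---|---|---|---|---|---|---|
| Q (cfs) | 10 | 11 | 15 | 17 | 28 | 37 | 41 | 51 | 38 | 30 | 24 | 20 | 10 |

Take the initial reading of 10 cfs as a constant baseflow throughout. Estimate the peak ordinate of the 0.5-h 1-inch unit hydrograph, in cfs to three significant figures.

Direct runoff: 0.0, 1.0, 5.0, 7.0, 18.0, 27.0, 31.0, 41.0, 28.0, 20.0, 14.0, 10.0, 0.0 cfs; ΣQ_DR = 202.0 cfs, peak = 41.0 cfs.
Runoff depth d = ΣQ_DR·Δt / A = 202.0 × 1800 / (0.0626 mi²) = 2.500 in.
The 1-inch UH is the DRH scaled by (1 in)/d, so U_p = 41.0 × 1/2.500 = 16.4 cfs.

U_p ≈ 16.4 cfs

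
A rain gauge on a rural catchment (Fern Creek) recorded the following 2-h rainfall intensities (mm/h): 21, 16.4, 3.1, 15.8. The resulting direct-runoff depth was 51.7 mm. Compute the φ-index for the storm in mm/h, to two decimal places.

φ ≈ 9.12 mm/h

Only the 3 blocks with intensity above φ contribute runoff: 21, 16.4, 15.8 mm/h.
Σ(I−φ)·Δt = d  ⇒  (21+16.4+15.8 − 3φ)·2 = 51.7
φ = (53.20 − 51.7/2) / 3 = 9.12 mm/h.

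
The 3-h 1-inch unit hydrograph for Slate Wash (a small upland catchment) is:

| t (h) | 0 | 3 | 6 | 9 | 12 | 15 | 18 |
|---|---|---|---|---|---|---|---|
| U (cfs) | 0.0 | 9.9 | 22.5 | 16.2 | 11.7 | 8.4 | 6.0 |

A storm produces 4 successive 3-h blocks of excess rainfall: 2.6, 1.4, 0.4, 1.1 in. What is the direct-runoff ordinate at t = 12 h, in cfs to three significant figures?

Q ≈ 73.0 cfs

By discrete convolution, Q_j = Σ (P_i / 1 in) · U_{j−i}.
At t = 12 h (j=4): Q = (2.6/1)·11.7 + (1.4/1)·16.2 + (0.4/1)·22.5 + (1.1/1)·9.9 = 73.0 cfs.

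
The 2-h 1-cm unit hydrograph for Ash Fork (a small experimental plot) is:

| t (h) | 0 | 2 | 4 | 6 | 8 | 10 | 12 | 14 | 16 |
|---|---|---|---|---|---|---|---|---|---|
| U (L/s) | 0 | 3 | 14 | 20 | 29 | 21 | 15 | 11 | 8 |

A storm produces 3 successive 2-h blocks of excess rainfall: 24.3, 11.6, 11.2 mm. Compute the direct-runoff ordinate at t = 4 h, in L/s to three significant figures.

Q ≈ 37.5 L/s

By discrete convolution, Q_j = Σ (P_i / 10 mm) · U_{j−i}.
At t = 4 h (j=2): Q = (24.3/10)·14 + (11.6/10)·3 + (11.2/10)·0 = 37.5 L/s.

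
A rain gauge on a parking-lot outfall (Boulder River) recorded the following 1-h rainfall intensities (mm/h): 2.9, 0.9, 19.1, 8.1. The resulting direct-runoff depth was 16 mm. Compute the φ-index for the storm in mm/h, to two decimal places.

φ ≈ 5.60 mm/h

Only the 2 blocks with intensity above φ contribute runoff: 19.1, 8.1 mm/h.
Σ(I−φ)·Δt = d  ⇒  (19.1+8.1 − 2φ)·1 = 16
φ = (27.20 − 16/1) / 2 = 5.60 mm/h.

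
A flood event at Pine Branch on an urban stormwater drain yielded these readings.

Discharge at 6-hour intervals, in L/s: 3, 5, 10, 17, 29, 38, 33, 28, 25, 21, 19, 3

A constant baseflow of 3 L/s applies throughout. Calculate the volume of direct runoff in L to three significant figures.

V ≈ 4.21 × 10^6 L

Direct-runoff ordinates (Q − Q_b): 0.0, 2.0, 7.0, 14.0, 26.0, 35.0, 30.0, 25.0, 22.0, 18.0, 16.0, 0.0 L/s.
ΣQ_DR = 195.0 L/s.
With Δt = 6 h = 21600 s, V = ΣQ_DR · Δt = 195.0 × 21600 = 4.21 × 10^6 L.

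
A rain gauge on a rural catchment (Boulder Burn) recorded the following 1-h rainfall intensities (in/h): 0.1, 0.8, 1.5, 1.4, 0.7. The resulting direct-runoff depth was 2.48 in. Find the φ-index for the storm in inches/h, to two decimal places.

φ ≈ 0.48 in/h

Only the 4 blocks with intensity above φ contribute runoff: 0.8, 1.5, 1.4, 0.7 in/h.
Σ(I−φ)·Δt = d  ⇒  (0.8+1.5+1.4+0.7 − 4φ)·1 = 2.48
φ = (4.400 − 2.48/1) / 4 = 0.48 in/h.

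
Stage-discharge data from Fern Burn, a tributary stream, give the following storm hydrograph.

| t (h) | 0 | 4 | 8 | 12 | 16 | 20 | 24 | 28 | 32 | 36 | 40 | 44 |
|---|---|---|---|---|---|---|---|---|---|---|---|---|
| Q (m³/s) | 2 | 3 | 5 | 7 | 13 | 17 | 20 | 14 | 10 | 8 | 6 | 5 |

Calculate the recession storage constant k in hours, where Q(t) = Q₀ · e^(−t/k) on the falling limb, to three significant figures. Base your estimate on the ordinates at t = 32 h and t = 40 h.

On the falling limb, Q drops from 10 to 6 m³/s between t = 32 h and t = 40 h (Δt = 8 h).
k = −Δt / ln(Q₂/Q₁) = −8 / ln(6/10) = 15.7 h.

k ≈ 15.7 h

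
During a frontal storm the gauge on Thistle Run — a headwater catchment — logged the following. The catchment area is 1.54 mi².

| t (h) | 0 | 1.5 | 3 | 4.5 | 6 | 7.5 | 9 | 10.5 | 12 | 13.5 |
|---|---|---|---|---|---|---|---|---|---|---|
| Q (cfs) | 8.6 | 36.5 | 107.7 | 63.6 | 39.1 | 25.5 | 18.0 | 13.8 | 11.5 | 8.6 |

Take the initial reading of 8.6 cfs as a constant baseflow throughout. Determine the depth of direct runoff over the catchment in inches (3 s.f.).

Direct runoff: 0.0, 27.9, 99.1, 55.0, 30.5, 16.9, 9.4, 5.2, 2.9, 0.0 cfs; ΣQ_DR = 246.9 cfs.
V = ΣQ_DR · Δt = 246.9 × 5400 s = 1.333 × 10^6 ft³.
Over A = 1.54 mi², depth = V / A = 0.373 in.

d ≈ 0.373 in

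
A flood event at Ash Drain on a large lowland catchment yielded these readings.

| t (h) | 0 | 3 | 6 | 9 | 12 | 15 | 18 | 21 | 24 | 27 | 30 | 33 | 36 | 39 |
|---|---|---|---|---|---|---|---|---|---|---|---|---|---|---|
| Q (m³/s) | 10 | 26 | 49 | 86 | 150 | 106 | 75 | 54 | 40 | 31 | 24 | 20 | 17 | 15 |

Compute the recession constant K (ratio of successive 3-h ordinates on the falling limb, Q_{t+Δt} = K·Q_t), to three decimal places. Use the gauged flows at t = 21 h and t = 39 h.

K ≈ 0.808

Using the recession-limb readings at t = 21 h and t = 39 h: Q falls from 54 to 15 m³/s over 6 intervals.
K = (Q₂/Q₁)^(1/6) = (15/54)^(1/6) = 0.808.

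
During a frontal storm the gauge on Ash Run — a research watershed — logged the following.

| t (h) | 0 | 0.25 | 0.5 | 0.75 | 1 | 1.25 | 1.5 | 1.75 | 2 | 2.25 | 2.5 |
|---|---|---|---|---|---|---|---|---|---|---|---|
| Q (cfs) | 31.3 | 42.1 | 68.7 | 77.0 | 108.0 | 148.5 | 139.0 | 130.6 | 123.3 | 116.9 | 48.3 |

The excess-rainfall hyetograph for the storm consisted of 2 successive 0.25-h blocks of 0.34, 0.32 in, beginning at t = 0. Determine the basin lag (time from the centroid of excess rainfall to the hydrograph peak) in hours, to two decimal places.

Centroid of excess rainfall: t_c = Σ P_i·t̄_i / ΣP_i = 0.2462 h (block centres at 0.125, 0.375 h).
Hydrograph peak occurs at t = 1.25 h, so basin lag t_L = 1.25 − 0.2462 = 1.00 h.

t_L ≈ 1.00 h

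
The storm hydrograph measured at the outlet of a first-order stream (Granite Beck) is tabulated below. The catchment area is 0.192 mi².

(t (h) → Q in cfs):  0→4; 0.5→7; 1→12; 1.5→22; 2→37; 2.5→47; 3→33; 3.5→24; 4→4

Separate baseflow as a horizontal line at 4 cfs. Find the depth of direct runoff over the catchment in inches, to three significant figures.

Direct runoff: 0.0, 3.0, 8.0, 18.0, 33.0, 43.0, 29.0, 20.0, 0.0 cfs; ΣQ_DR = 154.0 cfs.
V = ΣQ_DR · Δt = 154.0 × 1800 s = 2.772 × 10^5 ft³.
Over A = 0.192 mi², depth = V / A = 0.621 in.

d ≈ 0.621 in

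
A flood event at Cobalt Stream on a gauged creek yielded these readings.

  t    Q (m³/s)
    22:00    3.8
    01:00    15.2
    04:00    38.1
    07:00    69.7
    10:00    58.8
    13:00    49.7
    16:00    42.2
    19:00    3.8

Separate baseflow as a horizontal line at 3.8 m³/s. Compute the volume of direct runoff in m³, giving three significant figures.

V ≈ 2.71 × 10^6 m³

Direct-runoff ordinates (Q − Q_b): 0.0, 11.4, 34.3, 65.9, 55.0, 45.9, 38.4, 0.0 m³/s.
ΣQ_DR = 250.9 m³/s.
With Δt = 3 h = 10800 s, V = ΣQ_DR · Δt = 250.9 × 10800 = 2.71 × 10^6 m³.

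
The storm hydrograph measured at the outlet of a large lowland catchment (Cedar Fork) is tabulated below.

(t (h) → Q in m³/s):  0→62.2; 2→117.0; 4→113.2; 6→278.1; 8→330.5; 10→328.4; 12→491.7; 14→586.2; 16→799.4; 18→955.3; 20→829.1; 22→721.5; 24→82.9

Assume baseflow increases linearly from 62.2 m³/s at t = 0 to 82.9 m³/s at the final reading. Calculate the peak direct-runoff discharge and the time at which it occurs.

Subtracting baseflow gives direct-runoff ordinates: 0.00, 53.08, 47.55, 210.72, 261.40, 257.57, 419.15, 511.93, 723.40, 877.58, 749.65, 640.33, 0.00 m³/s.
The maximum is 877.58 m³/s, occurring at the reading for t = 18 h.

Q_p = 877.58 m³/s at t = 18 h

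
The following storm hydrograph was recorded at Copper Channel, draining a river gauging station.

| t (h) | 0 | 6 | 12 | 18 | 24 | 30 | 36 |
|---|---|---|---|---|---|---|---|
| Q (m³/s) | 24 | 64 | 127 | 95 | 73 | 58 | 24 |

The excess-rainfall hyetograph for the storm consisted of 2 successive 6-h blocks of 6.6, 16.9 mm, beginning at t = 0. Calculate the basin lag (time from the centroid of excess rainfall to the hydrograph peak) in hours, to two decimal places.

t_L ≈ 4.69 h

Centroid of excess rainfall: t_c = Σ P_i·t̄_i / ΣP_i = 7.3149 h (block centres at 3, 9 h).
Hydrograph peak occurs at t = 12 h, so basin lag t_L = 12 − 7.3149 = 4.69 h.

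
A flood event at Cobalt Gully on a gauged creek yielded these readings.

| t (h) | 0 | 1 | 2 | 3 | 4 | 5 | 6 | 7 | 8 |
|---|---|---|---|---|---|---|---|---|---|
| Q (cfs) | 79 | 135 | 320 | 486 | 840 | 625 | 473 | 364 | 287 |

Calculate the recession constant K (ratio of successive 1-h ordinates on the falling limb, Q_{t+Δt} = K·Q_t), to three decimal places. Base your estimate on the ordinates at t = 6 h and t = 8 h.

Using the recession-limb readings at t = 6 h and t = 8 h: Q falls from 473 to 287 cfs over 2 intervals.
K = (Q₂/Q₁)^(1/2) = (287/473)^(1/2) = 0.779.

K ≈ 0.779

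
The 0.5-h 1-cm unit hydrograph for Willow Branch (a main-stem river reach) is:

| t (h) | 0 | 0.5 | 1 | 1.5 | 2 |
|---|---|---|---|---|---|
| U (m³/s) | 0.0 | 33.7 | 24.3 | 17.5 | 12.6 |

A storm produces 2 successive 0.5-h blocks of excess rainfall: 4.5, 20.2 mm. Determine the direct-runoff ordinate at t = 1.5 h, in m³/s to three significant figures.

Q ≈ 57.0 m³/s

By discrete convolution, Q_j = Σ (P_i / 10 mm) · U_{j−i}.
At t = 1.5 h (j=3): Q = (4.5/10)·17.5 + (20.2/10)·24.3 = 57.0 m³/s.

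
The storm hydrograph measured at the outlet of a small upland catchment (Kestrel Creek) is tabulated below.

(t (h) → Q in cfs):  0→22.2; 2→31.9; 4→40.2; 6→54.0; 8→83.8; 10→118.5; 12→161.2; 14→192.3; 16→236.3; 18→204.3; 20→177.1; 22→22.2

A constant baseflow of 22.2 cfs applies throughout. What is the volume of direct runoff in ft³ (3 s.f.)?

V ≈ 7.76 × 10^6 ft³

Direct-runoff ordinates (Q − Q_b): 0.0, 9.7, 18.0, 31.8, 61.6, 96.3, 139.0, 170.1, 214.1, 182.1, 154.9, 0.0 cfs.
ΣQ_DR = 1078 cfs.
With Δt = 2 h = 7200 s, V = ΣQ_DR · Δt = 1078 × 7200 = 7.76 × 10^6 ft³.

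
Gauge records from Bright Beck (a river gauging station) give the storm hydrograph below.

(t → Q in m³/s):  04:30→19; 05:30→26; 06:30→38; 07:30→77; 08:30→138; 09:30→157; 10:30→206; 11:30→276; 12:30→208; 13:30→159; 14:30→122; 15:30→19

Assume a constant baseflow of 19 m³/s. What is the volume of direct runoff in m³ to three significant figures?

Direct-runoff ordinates (Q − Q_b): 0.0, 7.0, 19.0, 58.0, 119.0, 138.0, 187.0, 257.0, 189.0, 140.0, 103.0, 0.0 m³/s.
ΣQ_DR = 1217 m³/s.
With Δt = 1 h = 3600 s, V = ΣQ_DR · Δt = 1217 × 3600 = 4.38 × 10^6 m³.

V ≈ 4.38 × 10^6 m³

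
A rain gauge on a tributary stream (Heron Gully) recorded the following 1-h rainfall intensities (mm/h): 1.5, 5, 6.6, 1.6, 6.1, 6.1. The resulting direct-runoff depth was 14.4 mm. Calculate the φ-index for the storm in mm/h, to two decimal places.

Only the 4 blocks with intensity above φ contribute runoff: 5, 6.6, 6.1, 6.1 mm/h.
Σ(I−φ)·Δt = d  ⇒  (5+6.6+6.1+6.1 − 4φ)·1 = 14.4
φ = (23.80 − 14.4/1) / 4 = 2.35 mm/h.

φ ≈ 2.35 mm/h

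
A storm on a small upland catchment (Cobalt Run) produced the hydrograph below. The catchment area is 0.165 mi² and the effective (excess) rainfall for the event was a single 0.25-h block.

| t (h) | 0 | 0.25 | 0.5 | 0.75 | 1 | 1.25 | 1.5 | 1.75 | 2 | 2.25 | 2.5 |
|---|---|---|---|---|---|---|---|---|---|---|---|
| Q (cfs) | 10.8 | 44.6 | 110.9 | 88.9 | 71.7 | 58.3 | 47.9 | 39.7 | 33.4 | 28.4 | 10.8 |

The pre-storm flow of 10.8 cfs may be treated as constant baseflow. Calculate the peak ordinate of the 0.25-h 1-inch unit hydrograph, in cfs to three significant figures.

Direct runoff: 0.0, 33.8, 100.1, 78.1, 60.9, 47.5, 37.1, 28.9, 22.6, 17.6, 0.0 cfs; ΣQ_DR = 426.6 cfs, peak = 100.1 cfs.
Runoff depth d = ΣQ_DR·Δt / A = 426.6 × 900 / (0.165 mi²) = 1.002 in.
The 1-inch UH is the DRH scaled by (1 in)/d, so U_p = 100.1 × 1/1.002 = 99.9 cfs.

U_p ≈ 99.9 cfs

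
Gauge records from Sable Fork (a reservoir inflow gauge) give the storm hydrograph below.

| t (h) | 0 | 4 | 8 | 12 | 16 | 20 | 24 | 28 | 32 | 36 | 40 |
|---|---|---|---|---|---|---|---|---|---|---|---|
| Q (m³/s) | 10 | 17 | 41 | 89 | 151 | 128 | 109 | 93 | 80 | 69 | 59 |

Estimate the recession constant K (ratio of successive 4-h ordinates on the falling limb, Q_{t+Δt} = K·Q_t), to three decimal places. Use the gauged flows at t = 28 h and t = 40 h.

K ≈ 0.859

Using the recession-limb readings at t = 28 h and t = 40 h: Q falls from 93 to 59 m³/s over 3 intervals.
K = (Q₂/Q₁)^(1/3) = (59/93)^(1/3) = 0.859.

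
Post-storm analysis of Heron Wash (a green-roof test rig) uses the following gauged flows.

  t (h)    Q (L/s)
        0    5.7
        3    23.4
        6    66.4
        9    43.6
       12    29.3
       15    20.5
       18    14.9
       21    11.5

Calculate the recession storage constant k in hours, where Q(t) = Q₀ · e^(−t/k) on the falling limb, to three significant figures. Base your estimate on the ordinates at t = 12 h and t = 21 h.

On the falling limb, Q drops from 29.3 to 11.5 L/s between t = 12 h and t = 21 h (Δt = 9 h).
k = −Δt / ln(Q₂/Q₁) = −9 / ln(11.5/29.3) = 9.62 h.

k ≈ 9.62 h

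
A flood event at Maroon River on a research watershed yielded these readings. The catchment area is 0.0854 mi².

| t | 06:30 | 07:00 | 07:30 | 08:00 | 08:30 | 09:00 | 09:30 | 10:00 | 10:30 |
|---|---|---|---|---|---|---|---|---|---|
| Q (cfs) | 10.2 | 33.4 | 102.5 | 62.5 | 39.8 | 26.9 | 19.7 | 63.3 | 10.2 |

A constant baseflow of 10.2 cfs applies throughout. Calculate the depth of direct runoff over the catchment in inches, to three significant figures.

d ≈ 2.51 in

Direct runoff: 0.0, 23.2, 92.3, 52.3, 29.6, 16.7, 9.5, 53.1, 0.0 cfs; ΣQ_DR = 276.7 cfs.
V = ΣQ_DR · Δt = 276.7 × 1800 s = 4.981 × 10^5 ft³.
Over A = 0.0854 mi², depth = V / A = 2.51 in.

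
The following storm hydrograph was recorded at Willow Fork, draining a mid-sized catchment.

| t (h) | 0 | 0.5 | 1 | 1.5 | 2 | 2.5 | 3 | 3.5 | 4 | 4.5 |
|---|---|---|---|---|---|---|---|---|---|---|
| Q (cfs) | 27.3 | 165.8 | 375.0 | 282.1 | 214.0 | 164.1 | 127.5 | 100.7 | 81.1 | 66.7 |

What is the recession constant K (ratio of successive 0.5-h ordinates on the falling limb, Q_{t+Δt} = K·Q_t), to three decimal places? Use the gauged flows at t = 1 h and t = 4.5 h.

Using the recession-limb readings at t = 1 h and t = 4.5 h: Q falls from 375.0 to 66.7 cfs over 7 intervals.
K = (Q₂/Q₁)^(1/7) = (66.7/375.0)^(1/7) = 0.781.

K ≈ 0.781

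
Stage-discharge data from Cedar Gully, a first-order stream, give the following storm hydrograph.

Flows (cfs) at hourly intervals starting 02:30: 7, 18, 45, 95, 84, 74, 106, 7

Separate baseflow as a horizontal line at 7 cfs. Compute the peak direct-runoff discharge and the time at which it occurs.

Q_p = 99.0 cfs at t = 08:30

Subtracting baseflow gives direct-runoff ordinates: 0.0, 11.0, 38.0, 88.0, 77.0, 67.0, 99.0, 0.0 cfs.
The maximum is 99.0 cfs, occurring at the reading for t = 08:30.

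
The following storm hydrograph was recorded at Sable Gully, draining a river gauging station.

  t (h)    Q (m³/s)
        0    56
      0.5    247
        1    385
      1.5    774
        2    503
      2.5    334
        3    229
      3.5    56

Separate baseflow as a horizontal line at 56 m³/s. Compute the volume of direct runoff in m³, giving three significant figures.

V ≈ 3.84 × 10^6 m³

Direct-runoff ordinates (Q − Q_b): 0.0, 191.0, 329.0, 718.0, 447.0, 278.0, 173.0, 0.0 m³/s.
ΣQ_DR = 2136 m³/s.
With Δt = 0.5 h = 1800 s, V = ΣQ_DR · Δt = 2136 × 1800 = 3.84 × 10^6 m³.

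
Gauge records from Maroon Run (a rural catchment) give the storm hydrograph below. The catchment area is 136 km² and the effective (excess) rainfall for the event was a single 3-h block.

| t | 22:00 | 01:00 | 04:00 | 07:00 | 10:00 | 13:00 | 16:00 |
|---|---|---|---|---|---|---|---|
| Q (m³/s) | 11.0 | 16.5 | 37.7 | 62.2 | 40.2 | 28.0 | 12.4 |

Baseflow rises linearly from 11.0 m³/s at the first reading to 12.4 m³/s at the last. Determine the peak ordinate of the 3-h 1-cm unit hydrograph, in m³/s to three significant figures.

U_p ≈ 50.4 m³/s

Direct runoff: 0.00, 5.27, 26.23, 50.50, 28.27, 15.83, 0.00 m³/s; ΣQ_DR = 126.1 m³/s, peak = 50.50 m³/s.
Runoff depth d = ΣQ_DR·Δt / A = 126.1 × 10800 / (136 km²) = 10.01 mm.
The 1-cm UH is the DRH scaled by (10 mm)/d, so U_p = 50.50 × 10/10.01 = 50.4 m³/s.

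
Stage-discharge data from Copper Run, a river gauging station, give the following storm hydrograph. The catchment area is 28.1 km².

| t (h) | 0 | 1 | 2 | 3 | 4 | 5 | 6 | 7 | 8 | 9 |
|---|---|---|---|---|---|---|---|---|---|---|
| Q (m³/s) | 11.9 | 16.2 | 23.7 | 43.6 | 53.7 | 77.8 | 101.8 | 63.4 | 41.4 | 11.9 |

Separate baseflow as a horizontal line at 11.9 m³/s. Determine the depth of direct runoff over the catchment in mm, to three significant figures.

d ≈ 41.8 mm

Direct runoff: 0.0, 4.3, 11.8, 31.7, 41.8, 65.9, 89.9, 51.5, 29.5, 0.0 m³/s; ΣQ_DR = 326.4 m³/s.
V = ΣQ_DR · Δt = 326.4 × 3600 s = 1.175 × 10^6 m³.
Over A = 28.1 km², depth = V / A = 41.8 mm.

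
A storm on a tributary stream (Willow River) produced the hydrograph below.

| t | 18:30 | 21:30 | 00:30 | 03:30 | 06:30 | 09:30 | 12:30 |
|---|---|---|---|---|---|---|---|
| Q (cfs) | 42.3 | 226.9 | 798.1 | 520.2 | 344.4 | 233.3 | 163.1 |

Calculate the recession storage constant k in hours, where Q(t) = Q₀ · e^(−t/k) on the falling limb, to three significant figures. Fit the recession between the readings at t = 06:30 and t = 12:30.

On the falling limb, Q drops from 344.4 to 163.1 cfs between t = 06:30 and t = 12:30 (Δt = 6 h).
k = −Δt / ln(Q₂/Q₁) = −6 / ln(163.1/344.4) = 8.03 h.

k ≈ 8.03 h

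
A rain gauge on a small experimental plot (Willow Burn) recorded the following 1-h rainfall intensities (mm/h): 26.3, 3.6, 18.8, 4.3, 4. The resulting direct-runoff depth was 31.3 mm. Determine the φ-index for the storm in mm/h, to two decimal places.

φ ≈ 6.90 mm/h

Only the 2 blocks with intensity above φ contribute runoff: 26.3, 18.8 mm/h.
Σ(I−φ)·Δt = d  ⇒  (26.3+18.8 − 2φ)·1 = 31.3
φ = (45.10 − 31.3/1) / 2 = 6.90 mm/h.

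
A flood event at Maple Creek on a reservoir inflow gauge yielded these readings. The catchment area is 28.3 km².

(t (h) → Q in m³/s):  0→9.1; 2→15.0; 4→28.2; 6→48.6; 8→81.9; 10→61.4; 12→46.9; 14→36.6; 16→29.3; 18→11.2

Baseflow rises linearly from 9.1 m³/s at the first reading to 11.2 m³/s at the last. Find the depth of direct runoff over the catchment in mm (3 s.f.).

d ≈ 67.9 mm

Direct runoff: 0.00, 5.67, 18.63, 38.80, 71.87, 51.13, 36.40, 25.87, 18.33, 0.00 m³/s; ΣQ_DR = 266.7 m³/s.
V = ΣQ_DR · Δt = 266.7 × 7200 s = 1.920 × 10^6 m³.
Over A = 28.3 km², depth = V / A = 67.9 mm.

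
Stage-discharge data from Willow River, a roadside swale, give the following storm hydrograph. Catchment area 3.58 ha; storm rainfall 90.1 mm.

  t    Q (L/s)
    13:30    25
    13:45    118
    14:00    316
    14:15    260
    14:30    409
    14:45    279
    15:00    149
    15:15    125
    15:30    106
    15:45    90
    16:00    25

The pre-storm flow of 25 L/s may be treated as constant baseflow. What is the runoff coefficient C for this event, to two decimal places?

ΣQ_DR = 1627 L/s; V = ΣQ_DR·Δt = 1.464 × 10^6 L.
Runoff depth d = V / A = 40.90 mm.
C = d / P = 40.90 / 90.1 = 0.45.

C ≈ 0.45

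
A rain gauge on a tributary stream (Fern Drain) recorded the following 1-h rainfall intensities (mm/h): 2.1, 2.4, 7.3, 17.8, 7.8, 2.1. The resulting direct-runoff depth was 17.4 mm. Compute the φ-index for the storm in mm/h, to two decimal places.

φ ≈ 5.17 mm/h

Only the 3 blocks with intensity above φ contribute runoff: 7.3, 17.8, 7.8 mm/h.
Σ(I−φ)·Δt = d  ⇒  (7.3+17.8+7.8 − 3φ)·1 = 17.4
φ = (32.90 − 17.4/1) / 3 = 5.17 mm/h.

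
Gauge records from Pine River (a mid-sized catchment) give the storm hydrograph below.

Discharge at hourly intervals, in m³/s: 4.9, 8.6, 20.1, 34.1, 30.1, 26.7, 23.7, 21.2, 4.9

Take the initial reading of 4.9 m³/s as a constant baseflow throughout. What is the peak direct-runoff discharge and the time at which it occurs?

Subtracting baseflow gives direct-runoff ordinates: 0.0, 3.7, 15.2, 29.2, 25.2, 21.8, 18.8, 16.3, 0.0 m³/s.
The maximum is 29.2 m³/s, occurring at the reading for t = 3 h.

Q_p = 29.2 m³/s at t = 3 h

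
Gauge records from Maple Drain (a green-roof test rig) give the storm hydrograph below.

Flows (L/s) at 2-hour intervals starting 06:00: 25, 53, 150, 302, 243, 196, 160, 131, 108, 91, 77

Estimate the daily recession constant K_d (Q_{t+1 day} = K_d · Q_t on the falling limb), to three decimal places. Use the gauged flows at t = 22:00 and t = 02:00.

K_d ≈ 0.131

Between t = 22:00 and t = 02:00 the flow falls from 108 to 77 L/s over 2×2 h = 4 h.
Per-interval ratio K = (77/108)^(1/2) = 0.8444; K_d = K^(24/2) = 0.131.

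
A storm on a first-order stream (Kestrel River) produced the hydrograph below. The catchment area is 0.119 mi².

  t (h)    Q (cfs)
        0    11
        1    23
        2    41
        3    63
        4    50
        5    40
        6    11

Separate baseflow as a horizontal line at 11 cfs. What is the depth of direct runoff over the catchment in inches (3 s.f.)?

Direct runoff: 0.0, 12.0, 30.0, 52.0, 39.0, 29.0, 0.0 cfs; ΣQ_DR = 162.0 cfs.
V = ΣQ_DR · Δt = 162.0 × 3600 s = 5.832 × 10^5 ft³.
Over A = 0.119 mi², depth = V / A = 2.11 in.

d ≈ 2.11 in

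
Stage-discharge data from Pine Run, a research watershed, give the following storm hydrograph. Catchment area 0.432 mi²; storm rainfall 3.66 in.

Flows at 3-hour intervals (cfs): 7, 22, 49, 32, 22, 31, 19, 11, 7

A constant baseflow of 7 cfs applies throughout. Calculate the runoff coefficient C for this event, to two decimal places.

C ≈ 0.40

ΣQ_DR = 137.0 cfs; V = ΣQ_DR·Δt = 1.480 × 10^6 ft³.
Runoff depth d = V / A = 1.474 in.
C = d / P = 1.474 / 3.66 = 0.40.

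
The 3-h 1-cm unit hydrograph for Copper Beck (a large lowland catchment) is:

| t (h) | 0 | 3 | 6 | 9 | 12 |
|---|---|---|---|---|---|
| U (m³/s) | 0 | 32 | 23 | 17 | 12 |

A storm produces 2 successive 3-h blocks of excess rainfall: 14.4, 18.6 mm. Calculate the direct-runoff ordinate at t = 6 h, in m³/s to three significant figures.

Q ≈ 92.6 m³/s

By discrete convolution, Q_j = Σ (P_i / 10 mm) · U_{j−i}.
At t = 6 h (j=2): Q = (14.4/10)·23 + (18.6/10)·32 = 92.6 m³/s.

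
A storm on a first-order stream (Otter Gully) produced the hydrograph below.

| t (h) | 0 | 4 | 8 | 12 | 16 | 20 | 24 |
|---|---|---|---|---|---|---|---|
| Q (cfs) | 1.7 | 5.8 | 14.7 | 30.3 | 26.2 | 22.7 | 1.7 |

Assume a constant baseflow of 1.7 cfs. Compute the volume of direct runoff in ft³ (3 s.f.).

V ≈ 1.31 × 10^6 ft³

Direct-runoff ordinates (Q − Q_b): 0.0, 4.1, 13.0, 28.6, 24.5, 21.0, 0.0 cfs.
ΣQ_DR = 91.20 cfs.
With Δt = 4 h = 14400 s, V = ΣQ_DR · Δt = 91.20 × 14400 = 1.31 × 10^6 ft³.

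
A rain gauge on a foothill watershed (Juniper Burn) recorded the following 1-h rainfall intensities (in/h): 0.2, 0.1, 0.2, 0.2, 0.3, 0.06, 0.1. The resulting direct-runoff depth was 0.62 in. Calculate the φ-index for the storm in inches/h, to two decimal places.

Only the 6 blocks with intensity above φ contribute runoff: 0.2, 0.1, 0.2, 0.2, 0.3, 0.1 in/h.
Σ(I−φ)·Δt = d  ⇒  (0.2+0.1+0.2+0.2+0.3+0.1 − 6φ)·1 = 0.62
φ = (1.100 − 0.62/1) / 6 = 0.08 in/h.

φ ≈ 0.08 in/h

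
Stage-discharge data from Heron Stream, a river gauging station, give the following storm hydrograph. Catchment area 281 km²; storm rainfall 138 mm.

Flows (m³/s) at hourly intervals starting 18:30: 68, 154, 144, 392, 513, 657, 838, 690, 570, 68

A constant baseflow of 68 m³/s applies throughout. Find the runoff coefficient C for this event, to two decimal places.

ΣQ_DR = 3414 m³/s; V = ΣQ_DR·Δt = 1.229 × 10^7 m³.
Runoff depth d = V / A = 43.74 mm.
C = d / P = 43.74 / 138 = 0.32.

C ≈ 0.32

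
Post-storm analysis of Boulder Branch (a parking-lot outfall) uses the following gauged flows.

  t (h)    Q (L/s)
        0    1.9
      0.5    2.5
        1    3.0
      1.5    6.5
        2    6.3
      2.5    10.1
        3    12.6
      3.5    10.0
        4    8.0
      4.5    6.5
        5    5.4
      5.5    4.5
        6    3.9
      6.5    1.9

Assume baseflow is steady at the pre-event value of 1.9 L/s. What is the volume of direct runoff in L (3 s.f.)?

Direct-runoff ordinates (Q − Q_b): 0.0, 0.6, 1.1, 4.6, 4.4, 8.2, 10.7, 8.1, 6.1, 4.6, 3.5, 2.6, 2.0, 0.0 L/s.
ΣQ_DR = 56.50 L/s.
With Δt = 0.5 h = 1800 s, V = ΣQ_DR · Δt = 56.50 × 1800 = 1.02 × 10^5 L.

V ≈ 1.02 × 10^5 L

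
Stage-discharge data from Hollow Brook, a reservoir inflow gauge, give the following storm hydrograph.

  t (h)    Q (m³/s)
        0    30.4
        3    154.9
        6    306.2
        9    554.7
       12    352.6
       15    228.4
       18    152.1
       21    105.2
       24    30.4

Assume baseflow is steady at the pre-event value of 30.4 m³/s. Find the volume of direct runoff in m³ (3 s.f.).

Direct-runoff ordinates (Q − Q_b): 0.0, 124.5, 275.8, 524.3, 322.2, 198.0, 121.7, 74.8, 0.0 m³/s.
ΣQ_DR = 1641 m³/s.
With Δt = 3 h = 10800 s, V = ΣQ_DR · Δt = 1641 × 10800 = 1.77 × 10^7 m³.

V ≈ 1.77 × 10^7 m³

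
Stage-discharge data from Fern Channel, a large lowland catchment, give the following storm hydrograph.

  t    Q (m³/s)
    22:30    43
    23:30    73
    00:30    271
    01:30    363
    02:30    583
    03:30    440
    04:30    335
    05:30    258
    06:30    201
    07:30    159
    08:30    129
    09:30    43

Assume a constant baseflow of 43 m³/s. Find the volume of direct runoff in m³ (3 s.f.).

Direct-runoff ordinates (Q − Q_b): 0.0, 30.0, 228.0, 320.0, 540.0, 397.0, 292.0, 215.0, 158.0, 116.0, 86.0, 0.0 m³/s.
ΣQ_DR = 2382 m³/s.
With Δt = 1 h = 3600 s, V = ΣQ_DR · Δt = 2382 × 3600 = 8.58 × 10^6 m³.

V ≈ 8.58 × 10^6 m³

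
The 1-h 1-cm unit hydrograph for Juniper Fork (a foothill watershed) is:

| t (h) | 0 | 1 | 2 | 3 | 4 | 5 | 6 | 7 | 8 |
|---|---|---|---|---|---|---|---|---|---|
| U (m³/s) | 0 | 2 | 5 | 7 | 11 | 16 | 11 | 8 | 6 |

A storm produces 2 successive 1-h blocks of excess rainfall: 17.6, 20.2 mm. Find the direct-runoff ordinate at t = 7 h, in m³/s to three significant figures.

Q ≈ 36.3 m³/s

By discrete convolution, Q_j = Σ (P_i / 10 mm) · U_{j−i}.
At t = 7 h (j=7): Q = (17.6/10)·8 + (20.2/10)·11 = 36.3 m³/s.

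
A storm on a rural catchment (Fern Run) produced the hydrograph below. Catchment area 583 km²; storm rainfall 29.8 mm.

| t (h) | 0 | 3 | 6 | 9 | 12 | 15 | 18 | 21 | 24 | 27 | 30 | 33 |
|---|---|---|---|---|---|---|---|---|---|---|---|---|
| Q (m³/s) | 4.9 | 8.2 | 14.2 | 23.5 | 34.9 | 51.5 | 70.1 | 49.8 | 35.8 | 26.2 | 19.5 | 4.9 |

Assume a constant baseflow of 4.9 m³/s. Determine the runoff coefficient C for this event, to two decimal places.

ΣQ_DR = 284.7 m³/s; V = ΣQ_DR·Δt = 3.075 × 10^6 m³.
Runoff depth d = V / A = 5.274 mm.
C = d / P = 5.274 / 29.8 = 0.18.

C ≈ 0.18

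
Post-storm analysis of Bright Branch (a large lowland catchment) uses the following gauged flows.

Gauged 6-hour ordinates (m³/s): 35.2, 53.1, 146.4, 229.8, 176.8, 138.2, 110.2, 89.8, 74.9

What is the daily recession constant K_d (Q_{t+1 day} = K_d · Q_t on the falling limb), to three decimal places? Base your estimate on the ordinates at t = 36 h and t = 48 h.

Between t = 36 h and t = 48 h the flow falls from 110.2 to 74.9 m³/s over 2×6 h = 12 h.
Per-interval ratio K = (74.9/110.2)^(1/2) = 0.8244; K_d = K^(24/6) = 0.462.

K_d ≈ 0.462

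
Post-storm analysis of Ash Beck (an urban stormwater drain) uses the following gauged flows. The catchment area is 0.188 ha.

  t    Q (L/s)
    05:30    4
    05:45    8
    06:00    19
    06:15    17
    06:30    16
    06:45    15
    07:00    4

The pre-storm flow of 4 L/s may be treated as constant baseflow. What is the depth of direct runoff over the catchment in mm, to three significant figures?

Direct runoff: 0.0, 4.0, 15.0, 13.0, 12.0, 11.0, 0.0 L/s; ΣQ_DR = 55.00 L/s.
V = ΣQ_DR · Δt = 55.00 × 900 s = 49500 L.
Over A = 0.188 ha, depth = V / A = 26.3 mm.

d ≈ 26.3 mm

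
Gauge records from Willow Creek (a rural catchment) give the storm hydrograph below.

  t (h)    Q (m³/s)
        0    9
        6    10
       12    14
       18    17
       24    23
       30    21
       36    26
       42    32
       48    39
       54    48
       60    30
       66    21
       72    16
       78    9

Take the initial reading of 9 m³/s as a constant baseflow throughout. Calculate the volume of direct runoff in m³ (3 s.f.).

Direct-runoff ordinates (Q − Q_b): 0.0, 1.0, 5.0, 8.0, 14.0, 12.0, 17.0, 23.0, 30.0, 39.0, 21.0, 12.0, 7.0, 0.0 m³/s.
ΣQ_DR = 189.0 m³/s.
With Δt = 6 h = 21600 s, V = ΣQ_DR · Δt = 189.0 × 21600 = 4.08 × 10^6 m³.

V ≈ 4.08 × 10^6 m³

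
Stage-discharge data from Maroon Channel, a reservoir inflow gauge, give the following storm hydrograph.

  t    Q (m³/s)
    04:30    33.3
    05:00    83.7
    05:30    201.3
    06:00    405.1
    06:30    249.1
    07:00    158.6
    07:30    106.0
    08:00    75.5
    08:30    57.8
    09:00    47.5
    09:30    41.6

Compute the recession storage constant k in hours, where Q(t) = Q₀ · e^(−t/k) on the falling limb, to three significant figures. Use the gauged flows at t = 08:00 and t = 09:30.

k ≈ 2.52 h

On the falling limb, Q drops from 75.5 to 41.6 m³/s between t = 08:00 and t = 09:30 (Δt = 1.5 h).
k = −Δt / ln(Q₂/Q₁) = −1.5 / ln(41.6/75.5) = 2.52 h.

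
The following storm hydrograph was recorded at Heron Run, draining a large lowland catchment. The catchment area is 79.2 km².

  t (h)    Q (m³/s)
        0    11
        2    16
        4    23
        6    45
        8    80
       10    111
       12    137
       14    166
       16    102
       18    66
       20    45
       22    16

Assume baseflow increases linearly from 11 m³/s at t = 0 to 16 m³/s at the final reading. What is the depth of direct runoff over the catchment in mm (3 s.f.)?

d ≈ 59.6 mm

Direct runoff: 0.00, 4.55, 11.09, 32.64, 67.18, 97.73, 123.27, 151.82, 87.36, 50.91, 29.45, 0.00 m³/s; ΣQ_DR = 656.0 m³/s.
V = ΣQ_DR · Δt = 656.0 × 7200 s = 4.723 × 10^6 m³.
Over A = 79.2 km², depth = V / A = 59.6 mm.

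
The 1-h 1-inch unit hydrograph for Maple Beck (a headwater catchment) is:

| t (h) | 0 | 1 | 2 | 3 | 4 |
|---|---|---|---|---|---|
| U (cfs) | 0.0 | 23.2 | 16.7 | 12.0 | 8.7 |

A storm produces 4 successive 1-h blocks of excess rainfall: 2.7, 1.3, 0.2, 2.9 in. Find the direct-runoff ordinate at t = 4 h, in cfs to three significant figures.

Q ≈ 110 cfs

By discrete convolution, Q_j = Σ (P_i / 1 in) · U_{j−i}.
At t = 4 h (j=4): Q = (2.7/1)·8.7 + (1.3/1)·12.0 + (0.2/1)·16.7 + (2.9/1)·23.2 = 110 cfs.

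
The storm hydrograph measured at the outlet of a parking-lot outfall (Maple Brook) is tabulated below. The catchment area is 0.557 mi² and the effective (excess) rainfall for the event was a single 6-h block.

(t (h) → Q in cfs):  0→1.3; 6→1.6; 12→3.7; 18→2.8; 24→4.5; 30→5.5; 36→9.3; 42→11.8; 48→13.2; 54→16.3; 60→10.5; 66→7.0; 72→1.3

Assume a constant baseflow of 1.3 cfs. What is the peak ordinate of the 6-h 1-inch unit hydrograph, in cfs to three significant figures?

Direct runoff: 0.0, 0.3, 2.4, 1.5, 3.2, 4.2, 8.0, 10.5, 11.9, 15.0, 9.2, 5.7, 0.0 cfs; ΣQ_DR = 71.90 cfs, peak = 15.0 cfs.
Runoff depth d = ΣQ_DR·Δt / A = 71.90 × 21600 / (0.557 mi²) = 1.200 in.
The 1-inch UH is the DRH scaled by (1 in)/d, so U_p = 15.0 × 1/1.200 = 12.5 cfs.

U_p ≈ 12.5 cfs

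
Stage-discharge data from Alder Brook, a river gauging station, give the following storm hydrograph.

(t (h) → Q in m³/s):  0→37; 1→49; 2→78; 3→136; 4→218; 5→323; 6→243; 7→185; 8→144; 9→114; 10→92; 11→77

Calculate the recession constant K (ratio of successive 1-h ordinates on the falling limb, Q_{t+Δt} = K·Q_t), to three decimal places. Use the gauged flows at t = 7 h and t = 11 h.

K ≈ 0.803

Using the recession-limb readings at t = 7 h and t = 11 h: Q falls from 185 to 77 m³/s over 4 intervals.
K = (Q₂/Q₁)^(1/4) = (77/185)^(1/4) = 0.803.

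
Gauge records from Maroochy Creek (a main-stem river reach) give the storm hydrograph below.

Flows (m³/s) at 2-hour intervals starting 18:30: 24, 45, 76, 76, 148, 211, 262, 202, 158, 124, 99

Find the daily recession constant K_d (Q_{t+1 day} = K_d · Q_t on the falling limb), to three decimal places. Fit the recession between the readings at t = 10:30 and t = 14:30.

K_d ≈ 0.061

Between t = 10:30 and t = 14:30 the flow falls from 158 to 99 m³/s over 2×2 h = 4 h.
Per-interval ratio K = (99/158)^(1/2) = 0.7916; K_d = K^(24/2) = 0.061.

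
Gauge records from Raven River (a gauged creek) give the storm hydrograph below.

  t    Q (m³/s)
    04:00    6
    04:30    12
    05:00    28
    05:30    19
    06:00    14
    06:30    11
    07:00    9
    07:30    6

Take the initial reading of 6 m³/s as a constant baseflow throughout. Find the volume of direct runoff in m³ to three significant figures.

V ≈ 1.03 × 10^5 m³

Direct-runoff ordinates (Q − Q_b): 0.0, 6.0, 22.0, 13.0, 8.0, 5.0, 3.0, 0.0 m³/s.
ΣQ_DR = 57.00 m³/s.
With Δt = 0.5 h = 1800 s, V = ΣQ_DR · Δt = 57.00 × 1800 = 1.03 × 10^5 m³.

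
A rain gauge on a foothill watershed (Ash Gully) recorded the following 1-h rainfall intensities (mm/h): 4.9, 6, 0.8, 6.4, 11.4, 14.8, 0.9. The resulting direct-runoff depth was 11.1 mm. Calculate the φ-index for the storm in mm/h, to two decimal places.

φ ≈ 7.55 mm/h

Only the 2 blocks with intensity above φ contribute runoff: 11.4, 14.8 mm/h.
Σ(I−φ)·Δt = d  ⇒  (11.4+14.8 − 2φ)·1 = 11.1
φ = (26.20 − 11.1/1) / 2 = 7.55 mm/h.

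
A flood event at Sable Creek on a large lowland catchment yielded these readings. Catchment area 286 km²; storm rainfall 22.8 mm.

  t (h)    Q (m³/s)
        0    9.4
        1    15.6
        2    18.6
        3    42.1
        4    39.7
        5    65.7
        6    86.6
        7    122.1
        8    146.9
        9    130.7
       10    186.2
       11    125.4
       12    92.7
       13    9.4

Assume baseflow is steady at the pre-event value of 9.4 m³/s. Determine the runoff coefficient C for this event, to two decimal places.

ΣQ_DR = 959.5 m³/s; V = ΣQ_DR·Δt = 3.454 × 10^6 m³.
Runoff depth d = V / A = 12.08 mm.
C = d / P = 12.08 / 22.8 = 0.53.

C ≈ 0.53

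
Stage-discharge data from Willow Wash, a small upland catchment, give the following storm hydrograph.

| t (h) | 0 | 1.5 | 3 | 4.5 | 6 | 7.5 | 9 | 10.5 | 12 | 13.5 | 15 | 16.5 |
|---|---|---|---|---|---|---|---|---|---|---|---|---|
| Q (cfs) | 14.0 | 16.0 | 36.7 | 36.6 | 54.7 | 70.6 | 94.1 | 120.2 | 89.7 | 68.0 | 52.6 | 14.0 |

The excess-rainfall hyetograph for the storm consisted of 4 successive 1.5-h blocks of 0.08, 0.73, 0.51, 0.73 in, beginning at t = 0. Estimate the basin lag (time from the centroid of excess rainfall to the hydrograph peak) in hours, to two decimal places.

Centroid of excess rainfall: t_c = Σ P_i·t̄_i / ΣP_i = 3.6329 h (block centres at 0.75, 2.25, 3.75, 5.25 h).
Hydrograph peak occurs at t = 10.5 h, so basin lag t_L = 10.5 − 3.6329 = 6.87 h.

t_L ≈ 6.87 h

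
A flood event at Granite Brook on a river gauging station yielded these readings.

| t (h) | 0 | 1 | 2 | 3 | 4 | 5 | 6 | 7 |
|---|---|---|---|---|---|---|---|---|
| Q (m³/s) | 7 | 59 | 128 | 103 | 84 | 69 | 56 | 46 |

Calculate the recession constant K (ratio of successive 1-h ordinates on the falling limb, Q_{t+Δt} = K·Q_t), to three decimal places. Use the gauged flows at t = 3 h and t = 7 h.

K ≈ 0.817

Using the recession-limb readings at t = 3 h and t = 7 h: Q falls from 103 to 46 m³/s over 4 intervals.
K = (Q₂/Q₁)^(1/4) = (46/103)^(1/4) = 0.817.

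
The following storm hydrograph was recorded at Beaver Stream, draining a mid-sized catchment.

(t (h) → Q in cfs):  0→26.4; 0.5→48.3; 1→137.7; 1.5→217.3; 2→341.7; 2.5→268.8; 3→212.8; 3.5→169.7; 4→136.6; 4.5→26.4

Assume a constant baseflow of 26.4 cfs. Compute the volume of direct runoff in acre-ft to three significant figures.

V ≈ 54.6 acre-ft

Direct-runoff ordinates (Q − Q_b): 0.0, 21.9, 111.3, 190.9, 315.3, 242.4, 186.4, 143.3, 110.2, 0.0 cfs.
ΣQ_DR = 1322 cfs.
With Δt = 0.5 h = 1800 s, V = ΣQ_DR · Δt = 1322 × 1800 = 2.38 × 10^6 ft³ = 54.6 acre-ft.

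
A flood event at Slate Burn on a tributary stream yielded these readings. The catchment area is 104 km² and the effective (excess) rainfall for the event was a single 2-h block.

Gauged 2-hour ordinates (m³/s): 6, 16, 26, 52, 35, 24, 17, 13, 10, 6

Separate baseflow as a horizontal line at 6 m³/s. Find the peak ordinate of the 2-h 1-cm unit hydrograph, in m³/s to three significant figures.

Direct runoff: 0.0, 10.0, 20.0, 46.0, 29.0, 18.0, 11.0, 7.0, 4.0, 0.0 m³/s; ΣQ_DR = 145.0 m³/s, peak = 46.0 m³/s.
Runoff depth d = ΣQ_DR·Δt / A = 145.0 × 7200 / (104 km²) = 10.04 mm.
The 1-cm UH is the DRH scaled by (10 mm)/d, so U_p = 46.0 × 10/10.04 = 45.8 m³/s.

U_p ≈ 45.8 m³/s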